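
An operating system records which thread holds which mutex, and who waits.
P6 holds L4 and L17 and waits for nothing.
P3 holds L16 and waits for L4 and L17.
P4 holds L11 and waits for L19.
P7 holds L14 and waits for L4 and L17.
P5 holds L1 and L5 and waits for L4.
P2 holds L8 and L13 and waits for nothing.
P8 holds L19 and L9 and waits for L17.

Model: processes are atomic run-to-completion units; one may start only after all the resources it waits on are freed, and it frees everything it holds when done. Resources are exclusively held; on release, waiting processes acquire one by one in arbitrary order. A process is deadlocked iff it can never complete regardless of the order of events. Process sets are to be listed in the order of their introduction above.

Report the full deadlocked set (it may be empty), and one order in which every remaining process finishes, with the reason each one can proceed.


No process is deadlocked.
Key observation: the wait graph is acyclic; completion cascades from the unblocked processes through everyone else.
The rest can finish in the order P2, P6, P8, P5, P4, P3, P7.
Check, step by step:
  P2: no waits; runs immediately, freeing L8 and L13
  P6: no waits; runs immediately, freeing L4 and L17
  P8 waits on L17 — all released -> runs and releases L19 and L9
  P5 waits on L4 — all released -> runs and releases L1 and L5
  P4 waits on L19 — all released -> runs and releases L11
  P3 waits on L4 and L17 — all released -> runs and releases L16
  P7 waits on L4 and L17 — all released -> runs and releases L14


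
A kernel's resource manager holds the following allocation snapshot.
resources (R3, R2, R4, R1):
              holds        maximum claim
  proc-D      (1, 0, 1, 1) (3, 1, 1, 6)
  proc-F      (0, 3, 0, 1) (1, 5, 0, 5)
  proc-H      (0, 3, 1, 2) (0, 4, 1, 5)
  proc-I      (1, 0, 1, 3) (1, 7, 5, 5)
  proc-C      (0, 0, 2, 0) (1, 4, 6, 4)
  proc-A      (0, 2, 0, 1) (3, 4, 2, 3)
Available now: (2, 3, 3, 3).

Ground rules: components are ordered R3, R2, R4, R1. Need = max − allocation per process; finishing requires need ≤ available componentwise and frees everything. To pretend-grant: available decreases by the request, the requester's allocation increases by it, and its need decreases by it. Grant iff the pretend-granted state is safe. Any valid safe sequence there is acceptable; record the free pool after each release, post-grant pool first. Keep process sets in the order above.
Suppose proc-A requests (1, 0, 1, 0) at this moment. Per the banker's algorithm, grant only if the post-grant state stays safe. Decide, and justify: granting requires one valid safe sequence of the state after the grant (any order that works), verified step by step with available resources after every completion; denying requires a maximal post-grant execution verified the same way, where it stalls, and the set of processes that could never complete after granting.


DENY: after the grant no complete ordering would exist.
Key observation: after proc-H, proc-F the pool peaks at (1, 9, 3, 6), and each blocked process is short somewhere: proc-D on R3; proc-I on R4; proc-C on R4; proc-A on R3.
Pretend the grant happened; the run proc-H, proc-F goes as far as possible. Verifying each step:
  pool = (1, 3, 2, 3)
  proc-H: need (0, 1, 0, 3) fits (1, 3, 2, 3); releases (0, 3, 1, 2), pool now (1, 6, 3, 5)
  proc-F: need (1, 2, 0, 4) fits (1, 6, 3, 5); releases (0, 3, 0, 1), pool now (1, 9, 3, 6)
  proc-D cannot run: need (2, 1, 0, 5) vs free (1, 9, 3, 6) (insufficient R3)
  proc-I cannot run: need (0, 7, 4, 2) vs free (1, 9, 3, 6) (insufficient R4)
  proc-C cannot run: need (1, 4, 4, 4) vs free (1, 9, 3, 6) (insufficient R4)
  proc-A cannot run: need (2, 2, 1, 2) vs free (1, 9, 3, 6) (insufficient R3)
Had the request been granted, proc-D, proc-I, proc-C and proc-A could never finish.


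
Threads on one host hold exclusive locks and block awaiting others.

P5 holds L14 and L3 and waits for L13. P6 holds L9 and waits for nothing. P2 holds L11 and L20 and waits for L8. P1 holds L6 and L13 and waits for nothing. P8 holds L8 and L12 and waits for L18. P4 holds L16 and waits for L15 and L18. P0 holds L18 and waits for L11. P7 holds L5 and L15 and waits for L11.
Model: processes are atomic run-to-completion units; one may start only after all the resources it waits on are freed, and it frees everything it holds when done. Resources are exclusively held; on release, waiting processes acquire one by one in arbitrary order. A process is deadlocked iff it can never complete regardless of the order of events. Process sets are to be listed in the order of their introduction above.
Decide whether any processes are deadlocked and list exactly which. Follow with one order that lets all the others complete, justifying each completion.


The deadlocked set is P2, P8, P4, P0 and P7.
Key observation: the knot is the closed ring of waits P2 -> P8 -> P0 -> P2; P4 and P7 wait into the deadlock from upstream.
One completion order for the rest: P1, P6, P5.
Check, step by step:
  run P1 (it waits on nothing); releases L6 and L13
  run P6 (it waits on nothing); releases L9
  P5: everything it awaited (L13) is free; runs, freeing L14 and L3


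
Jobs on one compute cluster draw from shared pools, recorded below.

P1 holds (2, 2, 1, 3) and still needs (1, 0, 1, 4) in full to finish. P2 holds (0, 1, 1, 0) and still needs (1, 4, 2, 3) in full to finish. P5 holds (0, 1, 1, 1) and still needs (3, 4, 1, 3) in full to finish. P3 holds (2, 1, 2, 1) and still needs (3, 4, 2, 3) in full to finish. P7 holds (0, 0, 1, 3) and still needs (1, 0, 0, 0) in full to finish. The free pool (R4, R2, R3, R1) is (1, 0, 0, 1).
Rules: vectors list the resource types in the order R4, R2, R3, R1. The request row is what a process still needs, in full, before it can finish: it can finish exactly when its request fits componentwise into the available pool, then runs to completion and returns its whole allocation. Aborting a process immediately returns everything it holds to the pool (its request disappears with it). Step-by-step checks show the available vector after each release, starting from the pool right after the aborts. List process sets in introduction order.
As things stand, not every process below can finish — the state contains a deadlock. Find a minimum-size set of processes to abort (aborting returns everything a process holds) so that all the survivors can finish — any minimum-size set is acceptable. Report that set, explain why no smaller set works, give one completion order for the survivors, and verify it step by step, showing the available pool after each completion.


The answer: abort P2 and P3.
Key observation: P5 was stuck for good until P2 and P3 gave back (2, 2, 3, 1); in the order shown it finishes at step 3.
Why nothing smaller works — every single abort fails: P1 alone leaves P2 blocked (short on R2); P2 alone leaves P5 blocked (short on R2); P5 alone leaves P2 blocked (short on R2); P3 alone leaves P2 blocked (short on R2); P7 alone leaves P2 blocked (short on R2).
The survivors complete as P7, P1, P5. Check, step by step (starting from the post-abort pool):
  pool = (3, 2, 3, 2)
  P7 needs (1, 0, 0, 0) <= (3, 2, 3, 2) -> finishes; pool += (0, 0, 1, 3) = (3, 2, 4, 5)
  P1 needs (1, 0, 1, 4) <= (3, 2, 4, 5) -> finishes; pool += (2, 2, 1, 3) = (5, 4, 5, 8)
  P5 needs (3, 4, 1, 3) <= (5, 4, 5, 8) -> finishes; pool += (0, 1, 1, 1) = (5, 5, 6, 9)


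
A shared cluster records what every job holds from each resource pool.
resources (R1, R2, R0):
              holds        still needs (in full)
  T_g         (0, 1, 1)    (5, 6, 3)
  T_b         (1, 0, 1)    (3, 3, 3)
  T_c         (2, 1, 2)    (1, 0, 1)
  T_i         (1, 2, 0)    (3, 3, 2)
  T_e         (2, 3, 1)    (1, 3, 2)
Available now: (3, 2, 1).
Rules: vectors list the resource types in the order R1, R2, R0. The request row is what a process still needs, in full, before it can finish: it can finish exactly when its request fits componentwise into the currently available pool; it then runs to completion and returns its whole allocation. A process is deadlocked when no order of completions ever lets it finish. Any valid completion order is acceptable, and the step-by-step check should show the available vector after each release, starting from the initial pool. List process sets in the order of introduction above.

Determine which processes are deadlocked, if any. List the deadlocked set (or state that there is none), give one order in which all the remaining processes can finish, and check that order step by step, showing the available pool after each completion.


The deadlocked set is empty.
Key observation: there is always a runnable process — T_c first — so the state unwinds completely.
The rest can finish in the order T_c, T_e, T_g, T_b, T_i. Walking it through:
  pool = (3, 2, 1)
  T_c needs (1, 0, 1) <= (3, 2, 1) -> finishes; pool += (2, 1, 2) = (5, 3, 3)
  T_e needs (1, 3, 2) <= (5, 3, 3) -> finishes; pool += (2, 3, 1) = (7, 6, 4)
  T_g needs (5, 6, 3) <= (7, 6, 4) -> finishes; pool += (0, 1, 1) = (7, 7, 5)
  T_b needs (3, 3, 3) <= (7, 7, 5) -> finishes; pool += (1, 0, 1) = (8, 7, 6)
  T_i needs (3, 3, 2) <= (8, 7, 6) -> finishes; pool += (1, 2, 0) = (9, 9, 6)


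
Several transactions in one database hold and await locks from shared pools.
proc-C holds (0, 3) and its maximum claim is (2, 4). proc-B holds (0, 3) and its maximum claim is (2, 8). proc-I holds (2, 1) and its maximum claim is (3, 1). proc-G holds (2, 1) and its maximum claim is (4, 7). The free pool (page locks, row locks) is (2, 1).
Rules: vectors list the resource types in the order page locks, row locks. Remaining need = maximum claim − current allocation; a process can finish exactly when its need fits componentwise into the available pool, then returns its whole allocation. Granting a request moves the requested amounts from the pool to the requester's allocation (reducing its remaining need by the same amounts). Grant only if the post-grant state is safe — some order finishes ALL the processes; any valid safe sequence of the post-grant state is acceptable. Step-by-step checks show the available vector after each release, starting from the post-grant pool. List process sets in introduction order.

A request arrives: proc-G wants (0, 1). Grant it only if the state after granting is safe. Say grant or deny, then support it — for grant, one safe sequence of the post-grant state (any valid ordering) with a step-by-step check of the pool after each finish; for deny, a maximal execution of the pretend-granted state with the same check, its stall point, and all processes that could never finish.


DENY: after the grant no complete ordering would exist.
Key observation: the pool after proc-I, proc-C is (4, 4); every surviving request exceeds it in row locks, so progress ends there.
On the post-grant state, proc-I, proc-C is a maximal run — nothing extends it. Verifying each step:
  pool = (2, 0)
  proc-I needs (1, 0) <= (2, 0) -> finishes; pool += (2, 1) = (4, 1)
  proc-C needs (2, 1) <= (4, 1) -> finishes; pool += (0, 3) = (4, 4)
  proc-B still needs (2, 5) but only (4, 4) is free — short on row locks
  proc-G still needs (2, 5) but only (4, 4) is free — short on row locks
Had the request been granted, proc-B and proc-G could never finish.


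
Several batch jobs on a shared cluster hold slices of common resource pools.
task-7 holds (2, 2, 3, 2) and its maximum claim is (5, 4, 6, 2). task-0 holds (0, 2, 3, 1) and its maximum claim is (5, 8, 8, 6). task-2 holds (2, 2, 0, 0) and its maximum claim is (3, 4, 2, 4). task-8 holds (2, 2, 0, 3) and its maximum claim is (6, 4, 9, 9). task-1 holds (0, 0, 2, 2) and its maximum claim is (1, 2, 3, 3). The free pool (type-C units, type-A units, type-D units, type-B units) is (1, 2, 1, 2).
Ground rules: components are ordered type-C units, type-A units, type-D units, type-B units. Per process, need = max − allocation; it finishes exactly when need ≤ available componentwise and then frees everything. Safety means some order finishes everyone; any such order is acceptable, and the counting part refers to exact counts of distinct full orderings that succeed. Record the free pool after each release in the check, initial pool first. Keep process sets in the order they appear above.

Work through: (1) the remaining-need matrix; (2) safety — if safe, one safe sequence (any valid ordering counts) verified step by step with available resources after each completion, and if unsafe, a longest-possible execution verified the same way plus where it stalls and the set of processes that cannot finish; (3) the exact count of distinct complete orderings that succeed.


(1) Outstanding need per process (order type-C units, type-A units, type-D units, type-B units):
  task-7: (3, 2, 3, 0)
  task-0: (5, 6, 5, 5)
  task-2: (1, 2, 2, 4)
  task-8: (4, 2, 9, 6)
  task-1: (1, 2, 1, 1)
(2) SAFE, for example via the order task-1, task-2, task-7, task-0, task-8.
Key observation: task-1 is the earliest step where a requested resource binds exactly: need (1, 2, 1, 1), pool (1, 2, 1, 2) at its turn.
Walking it through:
  pool = (1, 2, 1, 2)
  task-1 needs (1, 2, 1, 1) <= (1, 2, 1, 2) -> finishes; pool += (0, 0, 2, 2) = (1, 2, 3, 4)
  task-2 needs (1, 2, 2, 4) <= (1, 2, 3, 4) -> finishes; pool += (2, 2, 0, 0) = (3, 4, 3, 4)
  task-7 needs (3, 2, 3, 0) <= (3, 4, 3, 4) -> finishes; pool += (2, 2, 3, 2) = (5, 6, 6, 6)
  task-0 needs (5, 6, 5, 5) <= (5, 6, 6, 6) -> finishes; pool += (0, 2, 3, 1) = (5, 8, 9, 7)
  task-8 needs (4, 2, 9, 6) <= (5, 8, 9, 7) -> finishes; pool += (2, 2, 0, 3) = (7, 10, 9, 10)
(3) Precisely 1 of the possible complete orderings is a safe sequence.


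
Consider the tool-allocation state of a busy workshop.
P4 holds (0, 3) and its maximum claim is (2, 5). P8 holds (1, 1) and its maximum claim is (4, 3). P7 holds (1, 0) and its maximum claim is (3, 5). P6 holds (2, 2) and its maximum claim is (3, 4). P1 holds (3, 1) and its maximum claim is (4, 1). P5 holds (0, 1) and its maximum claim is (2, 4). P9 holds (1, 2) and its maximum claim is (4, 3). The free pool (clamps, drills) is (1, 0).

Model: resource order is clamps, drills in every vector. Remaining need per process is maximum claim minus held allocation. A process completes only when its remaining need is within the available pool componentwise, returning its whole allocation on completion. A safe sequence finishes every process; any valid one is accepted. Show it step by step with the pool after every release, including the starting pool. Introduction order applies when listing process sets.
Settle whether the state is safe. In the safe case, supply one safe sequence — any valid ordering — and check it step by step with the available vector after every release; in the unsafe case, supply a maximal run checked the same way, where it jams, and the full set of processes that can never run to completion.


The state is SAFE; one workable sequence: P1, P9, P4, P5, P8, P6, P7.
Key observation: the first exact fit in this order is P1 — it needs (1, 0) with (1, 0) free, meeting a requested resource to the last unit.
Verifying each step:
  pool = (1, 0)
  P1: need (1, 0) fits (1, 0); releases (3, 1), pool now (4, 1)
  P9: need (3, 1) fits (4, 1); releases (1, 2), pool now (5, 3)
  P4: need (2, 2) fits (5, 3); releases (0, 3), pool now (5, 6)
  P5: need (2, 3) fits (5, 6); releases (0, 1), pool now (5, 7)
  P8: need (3, 2) fits (5, 7); releases (1, 1), pool now (6, 8)
  P6: need (1, 2) fits (6, 8); releases (2, 2), pool now (8, 10)
  P7: need (2, 5) fits (8, 10); releases (1, 0), pool now (9, 10)


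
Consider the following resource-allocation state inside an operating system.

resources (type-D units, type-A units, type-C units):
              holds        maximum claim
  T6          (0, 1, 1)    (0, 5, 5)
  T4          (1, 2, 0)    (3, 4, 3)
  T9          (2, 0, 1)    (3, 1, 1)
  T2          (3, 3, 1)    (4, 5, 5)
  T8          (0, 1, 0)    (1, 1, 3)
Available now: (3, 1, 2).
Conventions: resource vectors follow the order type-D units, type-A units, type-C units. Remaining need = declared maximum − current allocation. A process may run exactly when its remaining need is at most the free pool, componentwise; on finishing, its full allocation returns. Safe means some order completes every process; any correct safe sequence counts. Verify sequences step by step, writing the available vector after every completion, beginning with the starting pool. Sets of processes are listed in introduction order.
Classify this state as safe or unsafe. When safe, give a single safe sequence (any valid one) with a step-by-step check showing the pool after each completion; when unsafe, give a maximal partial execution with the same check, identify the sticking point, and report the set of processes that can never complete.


UNSAFE.
Key observation: the pool after T9, T8, T4 is (6, 4, 3); every surviving request exceeds it in type-C units, so progress ends there.
Going as far as possible: T9, T8, T4; after that, nothing fits. Check, step by step:
  pool = (3, 1, 2)
  run T9 (needs (1, 1, 0), free (3, 1, 2)); after release of (2, 0, 1) the pool is (5, 1, 3)
  run T8 (needs (1, 0, 3), free (5, 1, 3)); after release of (0, 1, 0) the pool is (5, 2, 3)
  run T4 (needs (2, 2, 3), free (5, 2, 3)); after release of (1, 2, 0) the pool is (6, 4, 3)
  T6 cannot run: need (0, 4, 4) vs free (6, 4, 3) (insufficient type-C units)
  T2 cannot run: need (1, 2, 4) vs free (6, 4, 3) (insufficient type-C units)
Permanently blocked: T6 and T2.


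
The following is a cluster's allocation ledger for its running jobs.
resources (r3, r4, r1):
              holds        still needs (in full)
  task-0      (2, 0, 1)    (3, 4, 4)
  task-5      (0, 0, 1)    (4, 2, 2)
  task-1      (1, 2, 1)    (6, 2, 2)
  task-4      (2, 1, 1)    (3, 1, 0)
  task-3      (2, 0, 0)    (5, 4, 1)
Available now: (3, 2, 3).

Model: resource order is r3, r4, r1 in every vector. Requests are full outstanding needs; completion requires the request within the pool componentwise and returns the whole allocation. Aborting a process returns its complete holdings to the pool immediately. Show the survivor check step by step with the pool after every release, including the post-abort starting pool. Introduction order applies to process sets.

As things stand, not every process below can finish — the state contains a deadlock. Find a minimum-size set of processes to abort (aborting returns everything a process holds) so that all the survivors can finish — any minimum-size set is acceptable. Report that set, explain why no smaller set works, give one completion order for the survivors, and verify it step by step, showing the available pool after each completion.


Abort task-0.
Key observation: aborting task-0 returns (2, 0, 1), and task-1 — hopeless before — runs at step 2 with the returned capacity in the pool.
Why nothing smaller works: aborting no one leaves the state deadlocked as given.
Survivors finish in the order: task-4, task-1, task-3, task-5. Check, step by step (pool after the aborts first):
  pool = (5, 2, 4)
  run task-4 (needs (3, 1, 0), free (5, 2, 4)); after release of (2, 1, 1) the pool is (7, 3, 5)
  run task-1 (needs (6, 2, 2), free (7, 3, 5)); after release of (1, 2, 1) the pool is (8, 5, 6)
  run task-3 (needs (5, 4, 1), free (8, 5, 6)); after release of (2, 0, 0) the pool is (10, 5, 6)
  run task-5 (needs (4, 2, 2), free (10, 5, 6)); after release of (0, 0, 1) the pool is (10, 5, 7)


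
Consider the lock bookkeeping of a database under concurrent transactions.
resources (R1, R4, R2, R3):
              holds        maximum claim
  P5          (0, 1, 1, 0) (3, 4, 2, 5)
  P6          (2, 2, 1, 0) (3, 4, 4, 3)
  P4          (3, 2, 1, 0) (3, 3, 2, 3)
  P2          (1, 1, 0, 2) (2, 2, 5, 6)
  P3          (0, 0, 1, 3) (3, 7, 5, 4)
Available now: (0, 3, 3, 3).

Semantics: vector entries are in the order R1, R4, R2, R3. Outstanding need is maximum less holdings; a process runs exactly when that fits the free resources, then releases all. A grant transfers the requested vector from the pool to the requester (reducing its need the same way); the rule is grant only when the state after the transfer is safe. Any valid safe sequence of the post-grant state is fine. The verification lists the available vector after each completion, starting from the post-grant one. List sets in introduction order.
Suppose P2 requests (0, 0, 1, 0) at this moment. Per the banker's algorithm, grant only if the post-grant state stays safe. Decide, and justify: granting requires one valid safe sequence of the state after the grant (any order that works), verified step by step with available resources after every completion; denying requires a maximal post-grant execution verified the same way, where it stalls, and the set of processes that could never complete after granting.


GRANT: granting preserves safety; a valid post-grant sequence is P4, P6, P3, P2, P5.
Key observation: with (0, 3, 2, 3) left after the transfer, P4 can run at once — the state stays safe.
Step-by-step check of the post-grant state:
  pool = (0, 3, 2, 3)
  P4 needs (0, 1, 1, 3) <= (0, 3, 2, 3) -> finishes; pool += (3, 2, 1, 0) = (3, 5, 3, 3)
  P6 needs (1, 2, 3, 3) <= (3, 5, 3, 3) -> finishes; pool += (2, 2, 1, 0) = (5, 7, 4, 3)
  P3 needs (3, 7, 4, 1) <= (5, 7, 4, 3) -> finishes; pool += (0, 0, 1, 3) = (5, 7, 5, 6)
  P2 needs (1, 1, 4, 4) <= (5, 7, 5, 6) -> finishes; pool += (1, 1, 1, 2) = (6, 8, 6, 8)
  P5 needs (3, 3, 1, 5) <= (6, 8, 6, 8) -> finishes; pool += (0, 1, 1, 0) = (6, 9, 7, 8)


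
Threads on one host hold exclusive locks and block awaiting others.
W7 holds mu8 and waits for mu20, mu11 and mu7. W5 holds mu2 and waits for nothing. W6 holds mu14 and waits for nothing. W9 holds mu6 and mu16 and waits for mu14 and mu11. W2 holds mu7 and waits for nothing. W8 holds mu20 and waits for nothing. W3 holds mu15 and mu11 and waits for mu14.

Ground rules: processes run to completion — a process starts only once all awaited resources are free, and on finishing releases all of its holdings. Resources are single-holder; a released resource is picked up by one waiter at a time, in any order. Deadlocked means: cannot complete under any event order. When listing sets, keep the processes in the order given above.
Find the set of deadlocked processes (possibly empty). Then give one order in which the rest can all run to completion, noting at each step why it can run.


The deadlocked set is empty.
Key observation: there is no circular wait here — follow any chain and it reaches a process that is free to run now.
A valid finishing order for the others: W8, W2, W6, W3, W9, W5, W7.
Walking it through:
  W8 waits on nothing -> runs at once and releases mu20
  W2 waits on nothing -> runs at once and releases mu7
  W6 waits on nothing -> runs at once and releases mu14
  run W3 (all its waits — mu14 — are resolved); releases mu15 and mu11
  run W9 (all its waits — mu14 and mu11 — are resolved); releases mu6 and mu16
  W5 waits on nothing -> runs at once and releases mu2
  run W7 (all its waits — mu20, mu11 and mu7 — are resolved); releases mu8


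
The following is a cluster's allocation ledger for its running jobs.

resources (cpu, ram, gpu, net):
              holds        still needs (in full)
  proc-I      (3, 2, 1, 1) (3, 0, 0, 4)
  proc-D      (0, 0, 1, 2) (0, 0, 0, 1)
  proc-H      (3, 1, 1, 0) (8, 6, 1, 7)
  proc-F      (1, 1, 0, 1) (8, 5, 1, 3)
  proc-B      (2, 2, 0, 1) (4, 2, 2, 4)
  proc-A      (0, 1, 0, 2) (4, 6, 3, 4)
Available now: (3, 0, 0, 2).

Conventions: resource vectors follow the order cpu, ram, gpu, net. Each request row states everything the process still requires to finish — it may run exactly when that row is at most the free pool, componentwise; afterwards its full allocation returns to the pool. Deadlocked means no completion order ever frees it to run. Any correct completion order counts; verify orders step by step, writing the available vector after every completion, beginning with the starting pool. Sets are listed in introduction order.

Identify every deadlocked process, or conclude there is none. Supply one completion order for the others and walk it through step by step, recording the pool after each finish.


The deadlocked set is proc-H, proc-F and proc-A.
Key observation: even finishing proc-D, proc-I, proc-B leaves just (8, 4, 2, 6) free — too little ram for any of the remaining processes.
A valid finishing order for the others: proc-D, proc-I, proc-B. Step-by-step check:
  pool = (3, 0, 0, 2)
  run proc-D (needs (0, 0, 0, 1), free (3, 0, 0, 2)); after release of (0, 0, 1, 2) the pool is (3, 0, 1, 4)
  run proc-I (needs (3, 0, 0, 4), free (3, 0, 1, 4)); after release of (3, 2, 1, 1) the pool is (6, 2, 2, 5)
  run proc-B (needs (4, 2, 2, 4), free (6, 2, 2, 5)); after release of (2, 2, 0, 1) the pool is (8, 4, 2, 6)
The blocked processes can never fit:
  proc-H cannot run: need (8, 6, 1, 7) vs free (8, 4, 2, 6) (insufficient ram and net)
  proc-F cannot run: need (8, 5, 1, 3) vs free (8, 4, 2, 6) (insufficient ram)
  proc-A cannot run: need (4, 6, 3, 4) vs free (8, 4, 2, 6) (insufficient ram and gpu)


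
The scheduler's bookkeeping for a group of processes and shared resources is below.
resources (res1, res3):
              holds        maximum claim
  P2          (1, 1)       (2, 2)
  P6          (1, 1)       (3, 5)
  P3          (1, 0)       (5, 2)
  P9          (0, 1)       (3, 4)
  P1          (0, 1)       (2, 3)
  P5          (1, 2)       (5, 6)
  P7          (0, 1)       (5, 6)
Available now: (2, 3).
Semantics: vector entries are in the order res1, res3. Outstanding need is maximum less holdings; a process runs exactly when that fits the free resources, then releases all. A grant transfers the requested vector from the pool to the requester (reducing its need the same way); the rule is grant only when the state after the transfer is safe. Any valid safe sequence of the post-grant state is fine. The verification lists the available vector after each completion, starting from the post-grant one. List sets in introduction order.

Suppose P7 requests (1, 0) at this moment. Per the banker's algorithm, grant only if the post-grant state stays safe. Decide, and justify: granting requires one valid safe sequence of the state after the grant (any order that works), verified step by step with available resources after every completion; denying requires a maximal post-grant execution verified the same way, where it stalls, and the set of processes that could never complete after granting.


DENY — the pretend-granted state is unsafe.
Key observation: even finishing P2, P6, P1, P9 leaves just (3, 7) free — too little res1 for any of the remaining processes.
After a pretend grant, a maximal execution: P2, P6, P1, P9 — then nothing else fits. Verifying each step:
  pool = (1, 3)
  P2 needs (1, 1) <= (1, 3) -> finishes; pool += (1, 1) = (2, 4)
  P6 needs (2, 4) <= (2, 4) -> finishes; pool += (1, 1) = (3, 5)
  P1 needs (2, 2) <= (3, 5) -> finishes; pool += (0, 1) = (3, 6)
  P9 needs (3, 3) <= (3, 6) -> finishes; pool += (0, 1) = (3, 7)
  blocked: P3 wants (4, 2), pool (3, 7) — not enough res1
  blocked: P5 wants (4, 4), pool (3, 7) — not enough res1
  blocked: P7 wants (4, 5), pool (3, 7) — not enough res1
Had the request been granted, P3, P5 and P7 could never finish.


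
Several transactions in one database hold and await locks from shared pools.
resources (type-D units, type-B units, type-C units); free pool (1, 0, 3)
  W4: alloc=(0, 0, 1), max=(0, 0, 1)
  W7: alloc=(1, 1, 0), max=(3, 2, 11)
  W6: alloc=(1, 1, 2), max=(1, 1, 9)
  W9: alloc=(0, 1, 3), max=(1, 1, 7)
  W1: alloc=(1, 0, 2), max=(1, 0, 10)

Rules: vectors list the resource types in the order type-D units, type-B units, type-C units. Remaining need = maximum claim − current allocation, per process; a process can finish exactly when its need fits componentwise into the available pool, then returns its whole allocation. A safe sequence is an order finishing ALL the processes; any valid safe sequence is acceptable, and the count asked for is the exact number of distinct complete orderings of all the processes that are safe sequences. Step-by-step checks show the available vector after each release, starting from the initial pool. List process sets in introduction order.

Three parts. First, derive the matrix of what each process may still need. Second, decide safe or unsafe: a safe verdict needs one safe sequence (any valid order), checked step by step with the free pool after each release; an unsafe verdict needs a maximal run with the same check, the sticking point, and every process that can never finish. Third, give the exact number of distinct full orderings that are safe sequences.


(1) Need matrix, components ordered type-D units, type-B units, type-C units:
  W4: (0, 0, 0)
  W7: (2, 1, 11)
  W6: (0, 0, 7)
  W9: (1, 0, 4)
  W1: (0, 0, 8)
(2) SAFE. One safe sequence: W4, W9, W6, W1, W7.
Key observation: at W9 the run first touches a limit — (1, 0, 4) against (1, 0, 4), exact on a resource it actually requests.
Step-by-step check:
  pool = (1, 0, 3)
  W4 needs (0, 0, 0) <= (1, 0, 3) -> finishes; pool += (0, 0, 1) = (1, 0, 4)
  W9 needs (1, 0, 4) <= (1, 0, 4) -> finishes; pool += (0, 1, 3) = (1, 1, 7)
  W6 needs (0, 0, 7) <= (1, 1, 7) -> finishes; pool += (1, 1, 2) = (2, 2, 9)
  W1 needs (0, 0, 8) <= (2, 2, 9) -> finishes; pool += (1, 0, 2) = (3, 2, 11)
  W7 needs (2, 1, 11) <= (3, 2, 11) -> finishes; pool += (1, 1, 0) = (4, 3, 11)
(3) Exactly 1 of the possible complete orderings is a safe sequence.


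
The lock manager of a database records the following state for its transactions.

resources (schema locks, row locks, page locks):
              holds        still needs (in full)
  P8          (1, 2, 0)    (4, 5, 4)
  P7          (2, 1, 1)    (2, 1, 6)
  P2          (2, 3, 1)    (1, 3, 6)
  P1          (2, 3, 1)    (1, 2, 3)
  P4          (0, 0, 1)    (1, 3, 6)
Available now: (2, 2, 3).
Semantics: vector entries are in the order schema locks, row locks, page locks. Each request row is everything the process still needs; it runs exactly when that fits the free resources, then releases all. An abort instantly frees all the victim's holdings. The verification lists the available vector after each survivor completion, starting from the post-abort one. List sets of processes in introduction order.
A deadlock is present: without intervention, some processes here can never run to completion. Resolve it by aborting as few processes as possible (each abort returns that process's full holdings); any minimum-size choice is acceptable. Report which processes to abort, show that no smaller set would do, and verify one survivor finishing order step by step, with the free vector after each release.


Minimum abort set: P7 and P2.
Key observation: aborting P7 and P2 returns (4, 4, 2), and P4 — hopeless before — runs at step 3 with the returned capacity in the pool.
Minimality, checking each single-abort alternative: P8 alone leaves P7 blocked (short on page locks); P7 alone leaves P2 blocked (short on page locks); P2 alone leaves P7 blocked (short on page locks); P1 alone leaves P7 blocked (short on page locks); P4 alone leaves P7 blocked (short on page locks).
The survivors complete as P1, P8, P4. Check, step by step (starting from the post-abort pool):
  pool = (6, 6, 5)
  run P1 (needs (1, 2, 3), free (6, 6, 5)); after release of (2, 3, 1) the pool is (8, 9, 6)
  run P8 (needs (4, 5, 4), free (8, 9, 6)); after release of (1, 2, 0) the pool is (9, 11, 6)
  run P4 (needs (1, 3, 6), free (9, 11, 6)); after release of (0, 0, 1) the pool is (9, 11, 7)


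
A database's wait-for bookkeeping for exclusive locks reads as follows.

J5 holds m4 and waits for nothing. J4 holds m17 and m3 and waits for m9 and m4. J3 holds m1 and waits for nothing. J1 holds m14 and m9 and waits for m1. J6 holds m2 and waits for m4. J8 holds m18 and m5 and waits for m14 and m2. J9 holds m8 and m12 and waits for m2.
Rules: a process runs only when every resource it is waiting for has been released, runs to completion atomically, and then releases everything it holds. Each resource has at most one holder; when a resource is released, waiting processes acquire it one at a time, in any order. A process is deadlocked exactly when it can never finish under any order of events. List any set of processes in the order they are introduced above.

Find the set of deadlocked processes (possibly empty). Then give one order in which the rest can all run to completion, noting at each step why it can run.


Nothing here is deadlocked.
Key observation: there is no circular wait here — follow any chain and it reaches a process that is free to run now.
One completion order for the rest: J5, J6, J9, J3, J1, J4, J8.
Check, step by step:
  run J5 (it waits on nothing); releases m4
  J6: everything it awaited (m4) is free; runs, freeing m2
  J9: everything it awaited (m2) is free; runs, freeing m8 and m12
  run J3 (it waits on nothing); releases m1
  J1: everything it awaited (m1) is free; runs, freeing m14 and m9
  J4: everything it awaited (m9 and m4) is free; runs, freeing m17 and m3
  J8: everything it awaited (m14 and m2) is free; runs, freeing m18 and m5


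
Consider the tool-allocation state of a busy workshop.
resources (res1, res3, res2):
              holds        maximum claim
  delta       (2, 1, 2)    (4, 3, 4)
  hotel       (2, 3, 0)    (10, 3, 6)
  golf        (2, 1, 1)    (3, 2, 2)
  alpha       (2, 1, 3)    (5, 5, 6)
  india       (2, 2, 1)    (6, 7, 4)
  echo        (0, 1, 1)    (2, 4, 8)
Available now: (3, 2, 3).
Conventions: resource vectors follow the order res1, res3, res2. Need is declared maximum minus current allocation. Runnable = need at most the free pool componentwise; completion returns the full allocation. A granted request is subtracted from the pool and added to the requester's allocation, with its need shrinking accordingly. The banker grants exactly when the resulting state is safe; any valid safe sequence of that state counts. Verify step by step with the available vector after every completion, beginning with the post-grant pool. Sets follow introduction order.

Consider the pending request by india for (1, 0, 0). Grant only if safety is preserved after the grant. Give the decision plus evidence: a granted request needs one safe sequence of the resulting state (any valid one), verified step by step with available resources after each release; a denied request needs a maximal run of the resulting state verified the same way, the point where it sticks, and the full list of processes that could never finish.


GRANT: granting preserves safety; a valid post-grant sequence is delta, golf, alpha, hotel, india, echo.
Key observation: with (2, 2, 3) left after the transfer, delta can run at once — the state stays safe.
Step-by-step check of the post-grant state:
  pool = (2, 2, 3)
  delta: need (2, 2, 2) fits (2, 2, 3); releases (2, 1, 2), pool now (4, 3, 5)
  golf: need (1, 1, 1) fits (4, 3, 5); releases (2, 1, 1), pool now (6, 4, 6)
  alpha: need (3, 4, 3) fits (6, 4, 6); releases (2, 1, 3), pool now (8, 5, 9)
  hotel: need (8, 0, 6) fits (8, 5, 9); releases (2, 3, 0), pool now (10, 8, 9)
  india: need (3, 5, 3) fits (10, 8, 9); releases (3, 2, 1), pool now (13, 10, 10)
  echo: need (2, 3, 7) fits (13, 10, 10); releases (0, 1, 1), pool now (13, 11, 11)


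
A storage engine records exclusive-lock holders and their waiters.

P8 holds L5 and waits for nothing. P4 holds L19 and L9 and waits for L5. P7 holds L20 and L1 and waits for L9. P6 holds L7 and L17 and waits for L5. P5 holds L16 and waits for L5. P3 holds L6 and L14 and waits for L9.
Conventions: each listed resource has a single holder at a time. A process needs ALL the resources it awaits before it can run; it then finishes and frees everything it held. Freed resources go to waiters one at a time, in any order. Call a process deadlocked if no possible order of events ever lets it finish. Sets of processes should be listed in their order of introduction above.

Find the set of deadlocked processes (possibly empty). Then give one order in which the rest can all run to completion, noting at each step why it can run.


No process is deadlocked.
Key observation: the wait relation is loop-free; peeling off processes with no waits unwinds the whole state.
One completion order for the rest: P8, P4, P7, P5, P3, P6.
Check, step by step:
  P8 waits on nothing -> runs at once and releases L5
  P4 waits on L5 — all released -> runs and releases L19 and L9
  P7 waits on L9 — all released -> runs and releases L20 and L1
  P5 waits on L5 — all released -> runs and releases L16
  P3 waits on L9 — all released -> runs and releases L6 and L14
  P6 waits on L5 — all released -> runs and releases L7 and L17


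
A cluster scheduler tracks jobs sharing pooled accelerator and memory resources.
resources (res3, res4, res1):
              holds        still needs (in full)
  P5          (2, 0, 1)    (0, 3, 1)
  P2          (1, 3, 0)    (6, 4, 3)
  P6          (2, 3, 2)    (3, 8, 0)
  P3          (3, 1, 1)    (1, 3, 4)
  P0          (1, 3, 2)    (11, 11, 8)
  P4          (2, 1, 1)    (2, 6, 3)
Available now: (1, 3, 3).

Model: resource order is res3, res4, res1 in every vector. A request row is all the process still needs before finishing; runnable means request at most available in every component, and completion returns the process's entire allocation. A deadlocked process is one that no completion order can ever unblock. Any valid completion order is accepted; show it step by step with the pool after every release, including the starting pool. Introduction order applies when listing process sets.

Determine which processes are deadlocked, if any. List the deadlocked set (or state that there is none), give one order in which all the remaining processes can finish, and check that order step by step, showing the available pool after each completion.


Nothing here is deadlocked.
Key observation: no deadlock: P5 fits now, and the freed resources carry the rest through.
A valid finishing order for the others: P5, P3, P2, P4, P6, P0. Check, step by step:
  pool = (1, 3, 3)
  P5: need (0, 3, 1) fits (1, 3, 3); releases (2, 0, 1), pool now (3, 3, 4)
  P3: need (1, 3, 4) fits (3, 3, 4); releases (3, 1, 1), pool now (6, 4, 5)
  P2: need (6, 4, 3) fits (6, 4, 5); releases (1, 3, 0), pool now (7, 7, 5)
  P4: need (2, 6, 3) fits (7, 7, 5); releases (2, 1, 1), pool now (9, 8, 6)
  P6: need (3, 8, 0) fits (9, 8, 6); releases (2, 3, 2), pool now (11, 11, 8)
  P0: need (11, 11, 8) fits (11, 11, 8); releases (1, 3, 2), pool now (12, 14, 10)


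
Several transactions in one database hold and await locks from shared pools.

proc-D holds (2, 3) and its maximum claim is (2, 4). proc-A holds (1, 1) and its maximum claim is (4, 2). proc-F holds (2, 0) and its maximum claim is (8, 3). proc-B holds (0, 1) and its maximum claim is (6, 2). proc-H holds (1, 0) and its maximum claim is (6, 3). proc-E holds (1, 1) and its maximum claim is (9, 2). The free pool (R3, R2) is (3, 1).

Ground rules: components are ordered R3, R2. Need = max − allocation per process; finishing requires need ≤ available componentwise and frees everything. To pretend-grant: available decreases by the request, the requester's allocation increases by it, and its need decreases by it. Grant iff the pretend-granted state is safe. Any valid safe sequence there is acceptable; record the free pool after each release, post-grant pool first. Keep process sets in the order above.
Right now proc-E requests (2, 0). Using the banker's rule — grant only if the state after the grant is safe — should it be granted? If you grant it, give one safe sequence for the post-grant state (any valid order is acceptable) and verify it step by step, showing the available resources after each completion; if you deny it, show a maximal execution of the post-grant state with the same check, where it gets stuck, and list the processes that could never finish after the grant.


DENY. Granting would leave the state unsafe.
Key observation: once proc-D, proc-A finish, the pool peaks at (4, 5) — and every remaining process still needs more R3 than that.
After a pretend grant, a maximal execution: proc-D, proc-A — then nothing else fits. Verifying each step:
  pool = (1, 1)
  run proc-D (needs (0, 1), free (1, 1)); after release of (2, 3) the pool is (3, 4)
  run proc-A (needs (3, 1), free (3, 4)); after release of (1, 1) the pool is (4, 5)
  proc-F cannot run: need (6, 3) vs free (4, 5) (insufficient R3)
  proc-B cannot run: need (6, 1) vs free (4, 5) (insufficient R3)
  proc-H cannot run: need (5, 3) vs free (4, 5) (insufficient R3)
  proc-E cannot run: need (6, 1) vs free (4, 5) (insufficient R3)
Had the request been granted, proc-F, proc-B, proc-H and proc-E could never finish.
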